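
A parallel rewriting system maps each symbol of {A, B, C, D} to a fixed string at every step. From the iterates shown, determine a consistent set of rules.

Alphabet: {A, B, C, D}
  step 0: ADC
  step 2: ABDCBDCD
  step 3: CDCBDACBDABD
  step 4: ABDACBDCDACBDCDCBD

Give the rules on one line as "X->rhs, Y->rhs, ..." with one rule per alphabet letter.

A->CD, B->C, C->A, D->BD

  step 3 ⇒ step 4: CDCBDACBDABD ⇒ A·BD·A·C·BD·CD·A·C·BD·CD·C·BD
    A ↦ CD
    B ↦ C
    C ↦ A
    D ↦ BD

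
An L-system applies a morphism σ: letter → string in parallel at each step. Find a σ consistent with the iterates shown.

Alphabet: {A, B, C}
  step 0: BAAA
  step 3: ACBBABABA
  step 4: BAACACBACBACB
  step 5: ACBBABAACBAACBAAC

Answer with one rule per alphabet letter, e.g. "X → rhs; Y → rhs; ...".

  step 4 ⇒ step 5: BAACACBACBACB ⇒ AC·B·B·A·B·A·AC·B·A·AC·B·A·AC
    A ↦ B
    B ↦ AC
    C ↦ A

A->B, B->AC, C->A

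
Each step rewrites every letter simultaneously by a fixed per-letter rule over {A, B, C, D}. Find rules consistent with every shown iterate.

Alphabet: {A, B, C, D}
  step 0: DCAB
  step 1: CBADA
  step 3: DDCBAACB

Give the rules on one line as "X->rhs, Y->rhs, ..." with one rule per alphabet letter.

A->D, B->A, C->A, D->CB

  step 0 ⇒ step 1: DCAB ⇒ CB·A·D·A
    A ↦ D
    B ↦ A
    C ↦ A
    D ↦ CB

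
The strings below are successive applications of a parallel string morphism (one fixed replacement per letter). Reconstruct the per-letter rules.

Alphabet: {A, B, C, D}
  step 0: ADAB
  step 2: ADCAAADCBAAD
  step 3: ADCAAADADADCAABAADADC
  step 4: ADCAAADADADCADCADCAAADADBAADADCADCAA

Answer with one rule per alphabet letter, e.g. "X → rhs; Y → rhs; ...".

A->AD, B->BA, C->AA, D->C

  step 3 ⇒ step 4: ADCAAADADADCAABAADADC ⇒ AD·C·AA·AD·AD·AD·C·AD·C·AD·C·AA·AD·AD·BA·AD·AD·C·AD·C·AA
    A ↦ AD
    B ↦ BA
    C ↦ AA
    D ↦ C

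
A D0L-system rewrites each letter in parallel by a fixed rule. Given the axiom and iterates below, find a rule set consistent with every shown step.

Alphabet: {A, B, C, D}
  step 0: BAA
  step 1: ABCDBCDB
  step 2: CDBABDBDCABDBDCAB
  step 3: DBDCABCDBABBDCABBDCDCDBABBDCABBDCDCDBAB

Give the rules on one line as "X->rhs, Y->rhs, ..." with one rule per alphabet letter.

A->CDB, B->AB, C->D, D->BDC

  step 2 ⇒ step 3: CDBABDBDCABDBDCAB ⇒ D·BDC·AB·CDB·AB·BDC·AB·BDC·D·CDB·AB·BDC·AB·BDC·D·CDB·AB
    A ↦ CDB
    B ↦ AB
    C ↦ D
    D ↦ BDC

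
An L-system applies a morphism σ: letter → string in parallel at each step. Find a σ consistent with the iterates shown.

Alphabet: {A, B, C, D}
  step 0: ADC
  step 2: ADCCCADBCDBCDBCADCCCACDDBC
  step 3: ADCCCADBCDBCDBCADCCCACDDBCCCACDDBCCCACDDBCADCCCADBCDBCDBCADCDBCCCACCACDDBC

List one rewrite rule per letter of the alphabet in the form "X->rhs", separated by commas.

A->ADC, B->CD, C->DBC, D->CCA

  step 2 ⇒ step 3: ADCCCADBCDBCDBCADCCCACDDBC ⇒ ADC·CCA·DBC·DBC·DBC·ADC·CCA·CD·DBC·CCA·CD·DBC·CCA·CD·DBC·ADC·CCA·DBC·DBC·DBC·ADC·DBC·CCA·CCA·CD·DBC
    A ↦ ADC
    B ↦ CD
    C ↦ DBC
    D ↦ CCA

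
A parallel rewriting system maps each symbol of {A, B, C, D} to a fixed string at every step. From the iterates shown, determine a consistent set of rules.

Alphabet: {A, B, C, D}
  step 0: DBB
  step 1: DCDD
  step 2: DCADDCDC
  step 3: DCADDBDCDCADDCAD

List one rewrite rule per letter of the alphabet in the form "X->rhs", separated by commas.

  step 2 ⇒ step 3: DCADDCDC ⇒ DC·AD·DB·DC·DC·AD·DC·AD
    A ↦ DB
    C ↦ AD
    D ↦ DC
  step 0 ⇒ step 1: DBB ⇒ DC·D·D
    B ↦ D

A->DB, B->D, C->AD, D->DC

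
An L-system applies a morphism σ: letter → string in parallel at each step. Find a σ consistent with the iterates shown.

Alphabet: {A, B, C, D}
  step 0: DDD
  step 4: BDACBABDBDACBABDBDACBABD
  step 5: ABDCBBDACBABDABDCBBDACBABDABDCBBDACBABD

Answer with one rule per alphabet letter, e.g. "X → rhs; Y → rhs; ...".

  step 4 ⇒ step 5: BDACBABDBDACBABDBDACBABD ⇒ A·BD·CB·BD·A·CB·A·BD·A·BD·CB·BD·A·CB·A·BD·A·BD·CB·BD·A·CB·A·BD
    A ↦ CB
    B ↦ A
    C ↦ BD
    D ↦ BD

A->CB, B->A, C->BD, D->BD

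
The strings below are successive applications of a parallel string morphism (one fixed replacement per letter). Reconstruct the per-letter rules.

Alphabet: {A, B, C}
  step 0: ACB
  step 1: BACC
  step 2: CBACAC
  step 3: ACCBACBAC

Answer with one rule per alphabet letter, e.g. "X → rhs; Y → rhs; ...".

  step 2 ⇒ step 3: CBACAC ⇒ AC·C·B·AC·B·AC
    A ↦ B
    B ↦ C
    C ↦ AC

A->B, B->C, C->AC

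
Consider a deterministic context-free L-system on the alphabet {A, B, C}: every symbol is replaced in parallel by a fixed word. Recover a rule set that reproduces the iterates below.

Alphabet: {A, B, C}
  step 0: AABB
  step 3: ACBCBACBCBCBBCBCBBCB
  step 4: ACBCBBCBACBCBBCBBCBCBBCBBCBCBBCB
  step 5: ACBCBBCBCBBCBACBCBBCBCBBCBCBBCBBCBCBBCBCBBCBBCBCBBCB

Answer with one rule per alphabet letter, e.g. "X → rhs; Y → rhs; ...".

A->AC, B->CB, C->B

  step 4 ⇒ step 5: ACBCBBCBACBCBBCBBCBCBBCBBCBCBBCB ⇒ AC·B·CB·B·CB·CB·B·CB·AC·B·CB·B·CB·CB·B·CB·CB·B·CB·B·CB·CB·B·CB·CB·B·CB·B·CB·CB·B·CB
    A ↦ AC
    B ↦ CB
    C ↦ B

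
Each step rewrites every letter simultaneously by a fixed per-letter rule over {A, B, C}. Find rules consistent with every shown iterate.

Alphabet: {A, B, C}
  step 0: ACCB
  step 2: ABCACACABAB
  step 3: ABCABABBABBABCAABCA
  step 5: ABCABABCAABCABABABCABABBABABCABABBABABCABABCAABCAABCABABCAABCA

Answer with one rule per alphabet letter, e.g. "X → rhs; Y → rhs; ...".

A->AB, B->CA, C->B

  step 2 ⇒ step 3: ABCACACABAB ⇒ AB·CA·B·AB·B·AB·B·AB·CA·AB·CA
    A ↦ AB
    B ↦ CA
    C ↦ B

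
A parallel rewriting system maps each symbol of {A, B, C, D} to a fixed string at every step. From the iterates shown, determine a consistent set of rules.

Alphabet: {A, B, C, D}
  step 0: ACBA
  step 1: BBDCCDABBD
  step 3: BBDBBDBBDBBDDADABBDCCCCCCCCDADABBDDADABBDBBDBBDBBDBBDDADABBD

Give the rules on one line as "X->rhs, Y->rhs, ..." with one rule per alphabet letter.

  step 0 ⇒ step 1: ACBA ⇒ BBD·CC·DA·BBD
    A ↦ BBD
    B ↦ DA
    C ↦ CC
    D ↦ BBD  (constrained at step 1)

A->BBD, B->DA, C->CC, D->BBD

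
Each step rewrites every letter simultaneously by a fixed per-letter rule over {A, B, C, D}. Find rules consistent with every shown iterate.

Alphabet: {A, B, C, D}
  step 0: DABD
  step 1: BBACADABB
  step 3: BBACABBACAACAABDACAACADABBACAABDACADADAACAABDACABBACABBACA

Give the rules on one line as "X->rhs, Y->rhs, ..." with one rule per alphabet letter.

  step 0 ⇒ step 1: DABD ⇒ BB·ACA·DA·BB
    A ↦ ACA
    B ↦ DA
    D ↦ BB
    C ↦ ABD  (constrained at step 1)

A->ACA, B->DA, C->ABD, D->BB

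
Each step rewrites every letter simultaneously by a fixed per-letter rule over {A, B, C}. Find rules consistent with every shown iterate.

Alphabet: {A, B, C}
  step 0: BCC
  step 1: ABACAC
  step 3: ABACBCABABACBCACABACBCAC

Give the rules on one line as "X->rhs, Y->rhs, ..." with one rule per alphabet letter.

  step 0 ⇒ step 1: BCC ⇒ AB·AC·AC
    B ↦ AB
    C ↦ AC
    A ↦ BC  (constrained at step 1)

A->BC, B->AB, C->AC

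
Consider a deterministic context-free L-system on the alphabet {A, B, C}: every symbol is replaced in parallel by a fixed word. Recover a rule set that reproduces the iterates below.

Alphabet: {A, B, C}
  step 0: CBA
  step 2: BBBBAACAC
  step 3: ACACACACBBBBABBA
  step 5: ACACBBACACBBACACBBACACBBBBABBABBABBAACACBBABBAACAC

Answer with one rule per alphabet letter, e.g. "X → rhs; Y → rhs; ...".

  step 2 ⇒ step 3: BBBBAACAC ⇒ AC·AC·AC·AC·BB·BB·A·BB·A
    A ↦ BB
    B ↦ AC
    C ↦ A

A->BB, B->AC, C->A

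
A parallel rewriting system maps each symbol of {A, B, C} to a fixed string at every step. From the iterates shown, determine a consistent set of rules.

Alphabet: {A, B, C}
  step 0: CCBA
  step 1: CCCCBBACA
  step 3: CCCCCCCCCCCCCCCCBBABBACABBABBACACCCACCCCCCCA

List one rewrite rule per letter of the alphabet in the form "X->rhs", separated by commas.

A->CA, B->BBA, C->CC

  step 0 ⇒ step 1: CCBA ⇒ CC·CC·BBA·CA
    A ↦ CA
    B ↦ BBA
    C ↦ CC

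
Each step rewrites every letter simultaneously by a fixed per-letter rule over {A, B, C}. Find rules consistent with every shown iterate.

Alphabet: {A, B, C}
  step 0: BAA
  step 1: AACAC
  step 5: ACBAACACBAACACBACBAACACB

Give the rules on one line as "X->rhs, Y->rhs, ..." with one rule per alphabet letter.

  step 0 ⇒ step 1: BAA ⇒ A·AC·AC
    A ↦ AC
    B ↦ A
    C ↦ B  (constrained at step 1)

A->AC, B->A, C->B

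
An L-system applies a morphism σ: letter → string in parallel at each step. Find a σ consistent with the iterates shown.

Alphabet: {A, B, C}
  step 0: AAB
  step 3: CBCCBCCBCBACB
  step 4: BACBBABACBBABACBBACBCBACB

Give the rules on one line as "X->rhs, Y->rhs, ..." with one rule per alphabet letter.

  step 3 ⇒ step 4: CBCCBCCBCBACB ⇒ BA·CB·BA·BA·CB·BA·BA·CB·BA·CB·C·BA·CB
    A ↦ C
    B ↦ CB
    C ↦ BA

A->C, B->CB, C->BA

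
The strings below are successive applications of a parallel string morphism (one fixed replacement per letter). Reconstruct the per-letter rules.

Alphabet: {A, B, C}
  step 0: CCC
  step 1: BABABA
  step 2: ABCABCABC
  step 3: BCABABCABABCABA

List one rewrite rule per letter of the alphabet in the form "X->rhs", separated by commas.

A->BC, B->A, C->BA

  step 2 ⇒ step 3: ABCABCABC ⇒ BC·A·BA·BC·A·BA·BC·A·BA
    A ↦ BC
    B ↦ A
    C ↦ BA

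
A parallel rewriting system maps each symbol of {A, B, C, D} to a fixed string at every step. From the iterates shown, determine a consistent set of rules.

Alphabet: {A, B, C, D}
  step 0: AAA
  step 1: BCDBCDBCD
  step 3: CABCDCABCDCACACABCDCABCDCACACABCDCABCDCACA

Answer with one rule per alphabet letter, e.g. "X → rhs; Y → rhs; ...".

  step 0 ⇒ step 1: AAA ⇒ BCD·BCD·BCD
    A ↦ BCD
    B ↦ CA  (constrained at step 1)
    C ↦ CA  (constrained at step 1)
    D ↦ BB  (constrained at step 1)

A->BCD, B->CA, C->CA, D->BB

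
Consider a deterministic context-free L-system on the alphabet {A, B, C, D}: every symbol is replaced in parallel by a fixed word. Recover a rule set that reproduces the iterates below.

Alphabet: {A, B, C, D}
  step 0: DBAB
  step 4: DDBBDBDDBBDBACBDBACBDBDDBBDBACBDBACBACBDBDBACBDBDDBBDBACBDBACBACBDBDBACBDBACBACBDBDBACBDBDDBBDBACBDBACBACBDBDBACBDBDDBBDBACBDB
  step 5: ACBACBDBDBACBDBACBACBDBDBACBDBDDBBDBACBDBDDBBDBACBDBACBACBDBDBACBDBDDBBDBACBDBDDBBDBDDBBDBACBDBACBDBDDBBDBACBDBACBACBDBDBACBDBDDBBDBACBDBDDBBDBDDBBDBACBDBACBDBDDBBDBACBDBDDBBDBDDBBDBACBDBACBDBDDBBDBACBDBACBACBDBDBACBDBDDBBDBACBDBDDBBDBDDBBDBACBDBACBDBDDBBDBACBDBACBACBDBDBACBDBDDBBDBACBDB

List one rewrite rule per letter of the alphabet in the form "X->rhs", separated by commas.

  step 4 ⇒ step 5: DDBBDBDDBBDBACBDBACBDBDDBBDBACBDBACBACBDBDBACBDBDDBBDBACBDBACBACBDBDBACBDBACBACBDBDBACBDBDDBBDBACBDBACBACBDBDBACBDBDDBBDBACBDB ⇒ ACB·ACB·DB·DB·ACB·DB·ACB·ACB·DB·DB·ACB·DB·DDB·B·DB·ACB·DB·DDB·B·DB·ACB·DB·ACB·ACB·DB·DB·ACB·DB·DDB·B·DB·ACB·DB·DDB·B·DB·DDB·B·DB·ACB·DB·ACB·DB·DDB·B·DB·ACB·DB·ACB·ACB·DB·DB·ACB·DB·DDB·B·DB·ACB·DB·DDB·B·DB·DDB·B·DB·ACB·DB·ACB·DB·DDB·B·DB·ACB·DB·DDB·B·DB·DDB·B·DB·ACB·DB·ACB·DB·DDB·B·DB·ACB·DB·ACB·ACB·DB·DB·ACB·DB·DDB·B·DB·ACB·DB·DDB·B·DB·DDB·B·DB·ACB·DB·ACB·DB·DDB·B·DB·ACB·DB·ACB·ACB·DB·DB·ACB·DB·DDB·B·DB·ACB·DB
    A ↦ DDB
    B ↦ DB
    C ↦ B
    D ↦ ACB

A->DDB, B->DB, C->B, D->ACB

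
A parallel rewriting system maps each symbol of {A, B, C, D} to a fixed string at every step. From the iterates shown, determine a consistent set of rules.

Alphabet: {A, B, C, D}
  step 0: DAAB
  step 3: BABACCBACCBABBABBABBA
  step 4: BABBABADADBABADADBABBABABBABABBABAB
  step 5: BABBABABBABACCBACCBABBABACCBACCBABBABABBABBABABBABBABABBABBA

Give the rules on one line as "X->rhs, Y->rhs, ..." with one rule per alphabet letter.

A->B, B->BA, C->AD, D->ACC

  step 4 ⇒ step 5: BABBABADADBABADADBABBABABBABABBABAB ⇒ BA·B·BA·BA·B·BA·B·ACC·B·ACC·BA·B·BA·B·ACC·B·ACC·BA·B·BA·BA·B·BA·B·BA·BA·B·BA·B·BA·BA·B·BA·B·BA
    A ↦ B
    B ↦ BA
    D ↦ ACC
  step 3 ⇒ step 4: BABACCBACCBABBABBABBA ⇒ BA·B·BA·B·AD·AD·BA·B·AD·AD·BA·B·BA·BA·B·BA·BA·B·BA·BA·B
    C ↦ AD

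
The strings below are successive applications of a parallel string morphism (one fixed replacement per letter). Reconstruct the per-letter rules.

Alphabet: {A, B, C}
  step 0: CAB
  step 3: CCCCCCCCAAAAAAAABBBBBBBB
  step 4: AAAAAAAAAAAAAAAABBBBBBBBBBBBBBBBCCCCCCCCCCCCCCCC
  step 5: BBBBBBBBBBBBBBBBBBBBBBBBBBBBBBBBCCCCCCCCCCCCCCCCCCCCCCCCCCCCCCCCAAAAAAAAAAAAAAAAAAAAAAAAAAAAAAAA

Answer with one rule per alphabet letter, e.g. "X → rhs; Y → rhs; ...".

A->BB, B->CC, C->AA

  step 4 ⇒ step 5: AAAAAAAAAAAAAAAABBBBBBBBBBBBBBBBCCCCCCCCCCCCCCCC ⇒ BB·BB·BB·BB·BB·BB·BB·BB·BB·BB·BB·BB·BB·BB·BB·BB·CC·CC·CC·CC·CC·CC·CC·CC·CC·CC·CC·CC·CC·CC·CC·CC·AA·AA·AA·AA·AA·AA·AA·AA·AA·AA·AA·AA·AA·AA·AA·AA
    A ↦ BB
    B ↦ CC
    C ↦ AA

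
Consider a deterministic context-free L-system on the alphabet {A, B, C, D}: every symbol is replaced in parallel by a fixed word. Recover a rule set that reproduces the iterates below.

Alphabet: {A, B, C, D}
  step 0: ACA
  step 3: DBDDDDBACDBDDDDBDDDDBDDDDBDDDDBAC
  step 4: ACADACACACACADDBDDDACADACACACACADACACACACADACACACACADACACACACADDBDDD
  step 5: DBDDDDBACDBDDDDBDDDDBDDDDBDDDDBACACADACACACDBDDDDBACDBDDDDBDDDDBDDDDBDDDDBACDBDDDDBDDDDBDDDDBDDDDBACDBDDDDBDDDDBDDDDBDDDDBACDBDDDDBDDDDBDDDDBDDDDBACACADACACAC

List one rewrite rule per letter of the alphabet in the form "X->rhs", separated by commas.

A->DB, B->AD, C->DDD, D->AC

  step 4 ⇒ step 5: ACADACACACACADDBDDDACADACACACACADACACACACADACACACACADACACACACADDBDDD ⇒ DB·DDD·DB·AC·DB·DDD·DB·DDD·DB·DDD·DB·DDD·DB·AC·AC·AD·AC·AC·AC·DB·DDD·DB·AC·DB·DDD·DB·DDD·DB·DDD·DB·DDD·DB·AC·DB·DDD·DB·DDD·DB·DDD·DB·DDD·DB·AC·DB·DDD·DB·DDD·DB·DDD·DB·DDD·DB·AC·DB·DDD·DB·DDD·DB·DDD·DB·DDD·DB·AC·AC·AD·AC·AC·AC
    A ↦ DB
    B ↦ AD
    C ↦ DDD
    D ↦ AC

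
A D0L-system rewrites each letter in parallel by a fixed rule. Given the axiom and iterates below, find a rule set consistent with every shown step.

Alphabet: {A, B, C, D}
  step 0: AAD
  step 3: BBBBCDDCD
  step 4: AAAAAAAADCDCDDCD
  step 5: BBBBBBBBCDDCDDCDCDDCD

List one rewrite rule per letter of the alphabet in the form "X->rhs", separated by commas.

  step 4 ⇒ step 5: AAAAAAAADCDCDDCD ⇒ B·B·B·B·B·B·B·B·CD·D·CD·D·CD·CD·D·CD
    A ↦ B
    C ↦ D
    D ↦ CD
  step 3 ⇒ step 4: BBBBCDDCD ⇒ AA·AA·AA·AA·D·CD·CD·D·CD
    B ↦ AA

A->B, B->AA, C->D, D->CD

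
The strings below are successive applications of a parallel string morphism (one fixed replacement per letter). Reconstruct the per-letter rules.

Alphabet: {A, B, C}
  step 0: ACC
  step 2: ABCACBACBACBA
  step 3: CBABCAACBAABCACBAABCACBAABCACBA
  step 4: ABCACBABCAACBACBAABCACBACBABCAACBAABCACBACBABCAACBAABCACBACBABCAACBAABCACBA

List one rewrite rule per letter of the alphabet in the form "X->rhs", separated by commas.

A->CBA, B->BCA, C->A

  step 3 ⇒ step 4: CBABCAACBAABCACBAABCACBAABCACBA ⇒ A·BCA·CBA·BCA·A·CBA·CBA·A·BCA·CBA·CBA·BCA·A·CBA·A·BCA·CBA·CBA·BCA·A·CBA·A·BCA·CBA·CBA·BCA·A·CBA·A·BCA·CBA
    A ↦ CBA
    B ↦ BCA
    C ↦ A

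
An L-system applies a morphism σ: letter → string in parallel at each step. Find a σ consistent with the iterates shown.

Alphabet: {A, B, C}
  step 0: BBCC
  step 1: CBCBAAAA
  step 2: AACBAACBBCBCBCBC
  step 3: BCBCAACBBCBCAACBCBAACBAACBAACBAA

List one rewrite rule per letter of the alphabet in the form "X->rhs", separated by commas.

A->BC, B->CB, C->AA

  step 2 ⇒ step 3: AACBAACBBCBCBCBC ⇒ BC·BC·AA·CB·BC·BC·AA·CB·CB·AA·CB·AA·CB·AA·CB·AA
    A ↦ BC
    B ↦ CB
    C ↦ AA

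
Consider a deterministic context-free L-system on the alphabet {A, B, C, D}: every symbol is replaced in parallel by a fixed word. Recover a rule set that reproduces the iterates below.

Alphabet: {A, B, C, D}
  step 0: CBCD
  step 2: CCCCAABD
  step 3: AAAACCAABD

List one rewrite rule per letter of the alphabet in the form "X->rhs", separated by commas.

A->C, B->AA, C->A, D->BD

  step 2 ⇒ step 3: CCCCAABD ⇒ A·A·A·A·C·C·AA·BD
    A ↦ C
    B ↦ AA
    C ↦ A
    D ↦ BD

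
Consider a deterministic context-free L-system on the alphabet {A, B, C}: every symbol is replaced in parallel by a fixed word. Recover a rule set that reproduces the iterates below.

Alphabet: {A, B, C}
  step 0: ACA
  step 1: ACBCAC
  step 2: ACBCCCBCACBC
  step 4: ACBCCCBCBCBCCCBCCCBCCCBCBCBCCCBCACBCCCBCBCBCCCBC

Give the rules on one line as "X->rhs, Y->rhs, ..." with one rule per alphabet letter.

  step 1 ⇒ step 2: ACBCAC ⇒ AC·BC·CC·BC·AC·BC
    A ↦ AC
    B ↦ CC
    C ↦ BC

A->AC, B->CC, C->BC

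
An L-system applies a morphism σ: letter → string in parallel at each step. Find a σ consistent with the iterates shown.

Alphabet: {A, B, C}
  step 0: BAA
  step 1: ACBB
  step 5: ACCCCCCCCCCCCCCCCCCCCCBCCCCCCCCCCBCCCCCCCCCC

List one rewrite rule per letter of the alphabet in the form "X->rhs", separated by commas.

  step 0 ⇒ step 1: BAA ⇒ AC·B·B
    A ↦ B
    B ↦ AC
    C ↦ CC  (constrained at step 1)

A->B, B->AC, C->CC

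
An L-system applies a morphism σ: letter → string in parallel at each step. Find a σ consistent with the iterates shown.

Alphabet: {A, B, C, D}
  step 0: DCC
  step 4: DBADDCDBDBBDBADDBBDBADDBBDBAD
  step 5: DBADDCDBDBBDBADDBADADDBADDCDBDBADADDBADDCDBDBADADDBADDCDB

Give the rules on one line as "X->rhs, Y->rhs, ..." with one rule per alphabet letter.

  step 4 ⇒ step 5: DBADDCDBDBBDBADDBBDBADDBBDBAD ⇒ DB·AD·DC·DB·DB·B·DB·AD·DB·AD·AD·DB·AD·DC·DB·DB·AD·AD·DB·AD·DC·DB·DB·AD·AD·DB·AD·DC·DB
    A ↦ DC
    B ↦ AD
    C ↦ B
    D ↦ DB

A->DC, B->AD, C->B, D->DB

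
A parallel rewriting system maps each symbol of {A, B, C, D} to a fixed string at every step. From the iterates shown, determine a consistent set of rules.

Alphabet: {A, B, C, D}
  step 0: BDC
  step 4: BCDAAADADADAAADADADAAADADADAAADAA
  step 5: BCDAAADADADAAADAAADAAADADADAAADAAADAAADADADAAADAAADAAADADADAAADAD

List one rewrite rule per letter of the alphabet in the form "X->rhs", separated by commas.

  step 4 ⇒ step 5: BCDAAADADADAAADADADAAADADADAAADAA ⇒ BC·D·AA·AD·AD·AD·AA·AD·AA·AD·AA·AD·AD·AD·AA·AD·AA·AD·AA·AD·AD·AD·AA·AD·AA·AD·AA·AD·AD·AD·AA·AD·AD
    A ↦ AD
    B ↦ BC
    C ↦ D
    D ↦ AA

A->AD, B->BC, C->D, D->AA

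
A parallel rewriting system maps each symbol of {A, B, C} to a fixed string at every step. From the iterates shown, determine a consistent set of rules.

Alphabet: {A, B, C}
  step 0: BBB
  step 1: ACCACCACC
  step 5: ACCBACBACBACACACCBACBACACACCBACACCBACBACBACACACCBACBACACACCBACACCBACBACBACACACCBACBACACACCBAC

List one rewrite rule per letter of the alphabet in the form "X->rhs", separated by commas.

  step 0 ⇒ step 1: BBB ⇒ ACC·ACC·ACC
    B ↦ ACC
    A ↦ B  (constrained at step 1)
    C ↦ AC  (constrained at step 1)

A->B, B->ACC, C->AC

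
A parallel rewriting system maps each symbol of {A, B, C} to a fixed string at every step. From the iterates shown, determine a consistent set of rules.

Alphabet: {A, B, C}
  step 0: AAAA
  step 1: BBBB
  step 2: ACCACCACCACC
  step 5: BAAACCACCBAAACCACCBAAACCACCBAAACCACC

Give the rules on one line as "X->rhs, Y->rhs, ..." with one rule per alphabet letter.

  step 1 ⇒ step 2: BBBB ⇒ ACC·ACC·ACC·ACC
    B ↦ ACC
  step 0 ⇒ step 1: AAAA ⇒ B·B·B·B
    A ↦ B
    C ↦ A  (constrained at step 2)

A->B, B->ACC, C->A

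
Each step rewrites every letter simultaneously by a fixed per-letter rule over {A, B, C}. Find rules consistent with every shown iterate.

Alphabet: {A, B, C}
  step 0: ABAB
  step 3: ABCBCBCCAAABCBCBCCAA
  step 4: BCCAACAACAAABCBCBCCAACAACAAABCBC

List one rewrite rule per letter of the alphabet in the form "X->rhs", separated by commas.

A->BC, B->CA, C->A

  step 3 ⇒ step 4: ABCBCBCCAAABCBCBCCAA ⇒ BC·CA·A·CA·A·CA·A·A·BC·BC·BC·CA·A·CA·A·CA·A·A·BC·BC
    A ↦ BC
    B ↦ CA
    C ↦ A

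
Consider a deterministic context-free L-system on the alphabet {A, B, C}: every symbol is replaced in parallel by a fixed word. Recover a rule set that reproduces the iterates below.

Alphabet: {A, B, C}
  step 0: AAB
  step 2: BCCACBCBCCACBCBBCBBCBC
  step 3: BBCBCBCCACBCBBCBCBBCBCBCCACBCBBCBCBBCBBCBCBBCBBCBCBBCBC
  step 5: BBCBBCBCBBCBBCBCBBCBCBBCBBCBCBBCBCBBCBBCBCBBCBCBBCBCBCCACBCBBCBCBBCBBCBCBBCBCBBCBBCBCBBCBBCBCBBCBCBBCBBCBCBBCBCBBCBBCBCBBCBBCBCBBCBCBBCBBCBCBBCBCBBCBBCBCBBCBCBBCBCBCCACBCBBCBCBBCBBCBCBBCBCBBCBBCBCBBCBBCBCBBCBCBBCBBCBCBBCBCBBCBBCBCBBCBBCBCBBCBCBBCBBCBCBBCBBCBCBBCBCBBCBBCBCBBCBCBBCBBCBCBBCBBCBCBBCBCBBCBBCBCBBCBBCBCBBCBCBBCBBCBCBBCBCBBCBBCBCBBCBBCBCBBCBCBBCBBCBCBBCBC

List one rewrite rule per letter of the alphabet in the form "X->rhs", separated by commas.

  step 2 ⇒ step 3: BCCACBCBCCACBCBBCBBCBC ⇒ BBC·BC·BC·CAC·BC·BBC·BC·BBC·BC·BC·CAC·BC·BBC·BC·BBC·BBC·BC·BBC·BBC·BC·BBC·BC
    A ↦ CAC
    B ↦ BBC
    C ↦ BC

A->CAC, B->BBC, C->BC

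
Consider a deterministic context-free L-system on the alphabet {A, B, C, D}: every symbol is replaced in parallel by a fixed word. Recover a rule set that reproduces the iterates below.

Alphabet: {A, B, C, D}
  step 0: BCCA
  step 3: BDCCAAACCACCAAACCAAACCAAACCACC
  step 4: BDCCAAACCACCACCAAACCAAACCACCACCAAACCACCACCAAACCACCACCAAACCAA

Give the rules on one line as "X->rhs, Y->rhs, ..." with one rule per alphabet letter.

  step 3 ⇒ step 4: BDCCAAACCACCAAACCAAACCAAACCACC ⇒ BDC·C·A·A·ACC·ACC·ACC·A·A·ACC·A·A·ACC·ACC·ACC·A·A·ACC·ACC·ACC·A·A·ACC·ACC·ACC·A·A·ACC·A·A
    A ↦ ACC
    B ↦ BDC
    C ↦ A
    D ↦ C

A->ACC, B->BDC, C->A, D->C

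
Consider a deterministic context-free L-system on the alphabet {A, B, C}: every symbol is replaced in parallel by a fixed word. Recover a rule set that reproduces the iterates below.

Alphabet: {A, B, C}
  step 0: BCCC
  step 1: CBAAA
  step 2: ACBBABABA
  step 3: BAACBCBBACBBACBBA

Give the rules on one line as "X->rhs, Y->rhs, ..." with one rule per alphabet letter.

  step 2 ⇒ step 3: ACBBABABA ⇒ BA·A·CB·CB·BA·CB·BA·CB·BA
    A ↦ BA
    B ↦ CB
    C ↦ A

A->BA, B->CB, C->A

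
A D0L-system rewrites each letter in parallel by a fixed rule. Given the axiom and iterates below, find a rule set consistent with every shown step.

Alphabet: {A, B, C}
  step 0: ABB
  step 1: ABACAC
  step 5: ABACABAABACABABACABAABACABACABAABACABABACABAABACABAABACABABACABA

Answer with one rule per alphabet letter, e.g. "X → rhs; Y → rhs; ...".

  step 0 ⇒ step 1: ABB ⇒ AB·AC·AC
    A ↦ AB
    B ↦ AC
    C ↦ A  (constrained at step 1)

A->AB, B->AC, C->A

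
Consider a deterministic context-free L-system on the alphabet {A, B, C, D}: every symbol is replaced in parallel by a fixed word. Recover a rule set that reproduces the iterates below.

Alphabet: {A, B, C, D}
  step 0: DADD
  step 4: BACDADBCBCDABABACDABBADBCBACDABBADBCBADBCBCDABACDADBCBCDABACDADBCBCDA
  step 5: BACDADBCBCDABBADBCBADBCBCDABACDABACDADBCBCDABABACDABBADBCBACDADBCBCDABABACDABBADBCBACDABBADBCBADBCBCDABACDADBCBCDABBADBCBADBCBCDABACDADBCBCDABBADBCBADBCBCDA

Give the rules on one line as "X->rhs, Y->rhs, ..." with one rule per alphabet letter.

A->CDA, B->BA, C->DBC, D->B

  step 4 ⇒ step 5: BACDADBCBCDABABACDABBADBCBACDABBADBCBADBCBCDABACDADBCBCDABACDADBCBCDA ⇒ BA·CDA·DBC·B·CDA·B·BA·DBC·BA·DBC·B·CDA·BA·CDA·BA·CDA·DBC·B·CDA·BA·BA·CDA·B·BA·DBC·BA·CDA·DBC·B·CDA·BA·BA·CDA·B·BA·DBC·BA·CDA·B·BA·DBC·BA·DBC·B·CDA·BA·CDA·DBC·B·CDA·B·BA·DBC·BA·DBC·B·CDA·BA·CDA·DBC·B·CDA·B·BA·DBC·BA·DBC·B·CDA
    A ↦ CDA
    B ↦ BA
    C ↦ DBC
    D ↦ B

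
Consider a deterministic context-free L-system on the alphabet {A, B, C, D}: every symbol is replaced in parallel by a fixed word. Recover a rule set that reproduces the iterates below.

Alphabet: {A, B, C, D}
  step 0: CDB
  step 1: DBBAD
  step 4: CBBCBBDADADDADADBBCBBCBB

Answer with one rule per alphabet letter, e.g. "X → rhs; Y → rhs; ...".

  step 0 ⇒ step 1: CDB ⇒ D·BB·AD
    B ↦ AD
    C ↦ D
    D ↦ BB
    A ↦ C  (constrained at step 1)

A->C, B->AD, C->D, D->BB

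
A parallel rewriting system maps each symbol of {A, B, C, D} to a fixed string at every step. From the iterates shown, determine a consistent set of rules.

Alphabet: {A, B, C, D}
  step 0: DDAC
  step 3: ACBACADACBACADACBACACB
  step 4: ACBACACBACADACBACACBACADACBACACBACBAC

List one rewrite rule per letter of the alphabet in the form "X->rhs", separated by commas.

  step 3 ⇒ step 4: ACBACADACBACADACBACACB ⇒ AC·B·AC·AC·B·AC·AD·AC·B·AC·AC·B·AC·AD·AC·B·AC·AC·B·AC·B·AC
    A ↦ AC
    B ↦ AC
    C ↦ B
    D ↦ AD

A->AC, B->AC, C->B, D->AD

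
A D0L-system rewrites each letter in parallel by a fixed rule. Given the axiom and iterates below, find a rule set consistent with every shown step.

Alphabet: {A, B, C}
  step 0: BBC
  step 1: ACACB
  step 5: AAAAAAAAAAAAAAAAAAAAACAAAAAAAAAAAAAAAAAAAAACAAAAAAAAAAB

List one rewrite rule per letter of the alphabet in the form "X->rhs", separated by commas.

A->AA, B->AC, C->B

  step 0 ⇒ step 1: BBC ⇒ AC·AC·B
    B ↦ AC
    C ↦ B
    A ↦ AA  (constrained at step 1)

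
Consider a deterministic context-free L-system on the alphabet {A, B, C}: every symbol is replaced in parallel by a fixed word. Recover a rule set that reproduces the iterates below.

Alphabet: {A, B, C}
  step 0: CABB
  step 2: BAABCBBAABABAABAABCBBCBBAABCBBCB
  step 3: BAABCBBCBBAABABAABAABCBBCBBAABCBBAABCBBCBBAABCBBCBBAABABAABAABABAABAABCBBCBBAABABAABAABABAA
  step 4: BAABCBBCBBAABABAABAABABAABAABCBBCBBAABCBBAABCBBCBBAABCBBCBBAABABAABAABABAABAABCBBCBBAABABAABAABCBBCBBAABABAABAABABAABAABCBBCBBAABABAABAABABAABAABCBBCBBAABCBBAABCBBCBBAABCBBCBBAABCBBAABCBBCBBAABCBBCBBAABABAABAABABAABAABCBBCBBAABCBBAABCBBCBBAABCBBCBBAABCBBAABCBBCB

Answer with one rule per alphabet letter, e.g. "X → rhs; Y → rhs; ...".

  step 3 ⇒ step 4: BAABCBBCBBAABABAABAABCBBCBBAABCBBAABCBBCBBAABCBBCBBAABABAABAABABAABAABCBBCBBAABABAABAABABAA ⇒ BAA·BCB·BCB·BAA·BA·BAA·BAA·BA·BAA·BAA·BCB·BCB·BAA·BCB·BAA·BCB·BCB·BAA·BCB·BCB·BAA·BA·BAA·BAA·BA·BAA·BAA·BCB·BCB·BAA·BA·BAA·BAA·BCB·BCB·BAA·BA·BAA·BAA·BA·BAA·BAA·BCB·BCB·BAA·BA·BAA·BAA·BA·BAA·BAA·BCB·BCB·BAA·BCB·BAA·BCB·BCB·BAA·BCB·BCB·BAA·BCB·BAA·BCB·BCB·BAA·BCB·BCB·BAA·BA·BAA·BAA·BA·BAA·BAA·BCB·BCB·BAA·BCB·BAA·BCB·BCB·BAA·BCB·BCB·BAA·BCB·BAA·BCB·BCB
    A ↦ BCB
    B ↦ BAA
    C ↦ BA

A->BCB, B->BAA, C->BA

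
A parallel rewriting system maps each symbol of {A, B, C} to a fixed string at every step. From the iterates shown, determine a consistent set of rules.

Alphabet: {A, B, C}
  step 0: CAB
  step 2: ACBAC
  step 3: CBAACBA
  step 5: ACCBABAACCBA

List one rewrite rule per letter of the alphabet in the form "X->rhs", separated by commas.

  step 2 ⇒ step 3: ACBAC ⇒ C·BA·A·C·BA
    A ↦ C
    B ↦ A
    C ↦ BA

A->C, B->A, C->BA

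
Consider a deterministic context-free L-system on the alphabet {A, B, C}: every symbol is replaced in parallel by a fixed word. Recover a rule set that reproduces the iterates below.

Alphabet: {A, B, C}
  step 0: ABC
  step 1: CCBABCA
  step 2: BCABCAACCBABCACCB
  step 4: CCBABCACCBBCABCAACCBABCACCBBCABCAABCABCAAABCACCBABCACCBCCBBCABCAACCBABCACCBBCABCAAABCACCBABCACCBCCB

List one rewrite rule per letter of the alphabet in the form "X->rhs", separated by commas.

A->CCB, B->A, C->BCA

  step 1 ⇒ step 2: CCBABCA ⇒ BCA·BCA·A·CCB·A·BCA·CCB
    A ↦ CCB
    B ↦ A
    C ↦ BCA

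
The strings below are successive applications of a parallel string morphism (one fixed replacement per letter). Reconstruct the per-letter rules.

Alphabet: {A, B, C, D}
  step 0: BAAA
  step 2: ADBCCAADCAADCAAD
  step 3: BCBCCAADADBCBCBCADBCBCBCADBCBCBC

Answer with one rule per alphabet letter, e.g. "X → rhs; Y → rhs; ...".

  step 2 ⇒ step 3: ADBCCAADCAADCAAD ⇒ BC·BC·CA·AD·AD·BC·BC·BC·AD·BC·BC·BC·AD·BC·BC·BC
    A ↦ BC
    B ↦ CA
    C ↦ AD
    D ↦ BC

A->BC, B->CA, C->AD, D->BC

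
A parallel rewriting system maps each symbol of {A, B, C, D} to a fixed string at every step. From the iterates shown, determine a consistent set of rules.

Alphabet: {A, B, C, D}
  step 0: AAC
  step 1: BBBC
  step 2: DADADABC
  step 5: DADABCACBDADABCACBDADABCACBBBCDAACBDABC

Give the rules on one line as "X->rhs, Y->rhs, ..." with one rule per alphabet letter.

A->B, B->DA, C->BC, D->AC

  step 1 ⇒ step 2: BBBC ⇒ DA·DA·DA·BC
    B ↦ DA
    C ↦ BC
  step 0 ⇒ step 1: AAC ⇒ B·B·BC
    A ↦ B
    D ↦ AC  (constrained at step 2)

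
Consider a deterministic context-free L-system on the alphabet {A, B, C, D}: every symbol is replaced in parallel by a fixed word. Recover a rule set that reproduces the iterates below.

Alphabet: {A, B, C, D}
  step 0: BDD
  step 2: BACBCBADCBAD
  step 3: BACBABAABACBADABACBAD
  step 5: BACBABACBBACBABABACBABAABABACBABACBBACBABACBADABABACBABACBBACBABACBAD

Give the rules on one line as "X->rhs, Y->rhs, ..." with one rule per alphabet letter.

A->CB, B->BA, C->A, D->AD

  step 2 ⇒ step 3: BACBCBADCBAD ⇒ BA·CB·A·BA·A·BA·CB·AD·A·BA·CB·AD
    A ↦ CB
    B ↦ BA
    C ↦ A
    D ↦ AD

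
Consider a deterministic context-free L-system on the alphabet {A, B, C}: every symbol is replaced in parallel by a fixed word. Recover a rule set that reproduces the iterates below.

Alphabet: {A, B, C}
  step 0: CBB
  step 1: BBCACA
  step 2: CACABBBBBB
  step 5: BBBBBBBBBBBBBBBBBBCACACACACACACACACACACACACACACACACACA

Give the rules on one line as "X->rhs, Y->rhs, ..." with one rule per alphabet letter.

A->B, B->CA, C->BB

  step 1 ⇒ step 2: BBCACA ⇒ CA·CA·BB·B·BB·B
    A ↦ B
    B ↦ CA
    C ↦ BB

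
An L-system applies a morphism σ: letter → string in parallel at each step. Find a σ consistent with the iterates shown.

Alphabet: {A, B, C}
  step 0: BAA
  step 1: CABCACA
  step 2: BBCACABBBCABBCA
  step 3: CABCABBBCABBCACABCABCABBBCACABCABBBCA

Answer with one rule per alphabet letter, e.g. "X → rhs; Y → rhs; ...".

A->CA, B->CAB, C->BB

  step 2 ⇒ step 3: BBCACABBBCABBCA ⇒ CAB·CAB·BB·CA·BB·CA·CAB·CAB·CAB·BB·CA·CAB·CAB·BB·CA
    A ↦ CA
    B ↦ CAB
    C ↦ BB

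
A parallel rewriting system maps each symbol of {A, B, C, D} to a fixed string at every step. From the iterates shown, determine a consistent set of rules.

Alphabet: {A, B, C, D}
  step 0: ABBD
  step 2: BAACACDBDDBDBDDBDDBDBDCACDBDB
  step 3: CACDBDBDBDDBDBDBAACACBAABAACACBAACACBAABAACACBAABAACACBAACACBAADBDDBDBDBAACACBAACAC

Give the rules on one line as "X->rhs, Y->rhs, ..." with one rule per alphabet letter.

A->DB, B->CAC, C->DBD, D->BAA

  step 2 ⇒ step 3: BAACACDBDDBDBDDBDDBDBDCACDBDB ⇒ CAC·DB·DB·DBD·DB·DBD·BAA·CAC·BAA·BAA·CAC·BAA·CAC·BAA·BAA·CAC·BAA·BAA·CAC·BAA·CAC·BAA·DBD·DB·DBD·BAA·CAC·BAA·CAC
    A ↦ DB
    B ↦ CAC
    C ↦ DBD
    D ↦ BAA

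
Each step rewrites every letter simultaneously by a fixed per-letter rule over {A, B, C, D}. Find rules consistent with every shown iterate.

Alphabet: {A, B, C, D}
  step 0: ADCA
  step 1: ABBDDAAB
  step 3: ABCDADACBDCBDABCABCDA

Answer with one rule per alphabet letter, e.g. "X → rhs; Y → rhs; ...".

  step 0 ⇒ step 1: ADCA ⇒ AB·BD·DA·AB
    A ↦ AB
    C ↦ DA
    D ↦ BD
    B ↦ C  (constrained at step 1)

A->AB, B->C, C->DA, D->BD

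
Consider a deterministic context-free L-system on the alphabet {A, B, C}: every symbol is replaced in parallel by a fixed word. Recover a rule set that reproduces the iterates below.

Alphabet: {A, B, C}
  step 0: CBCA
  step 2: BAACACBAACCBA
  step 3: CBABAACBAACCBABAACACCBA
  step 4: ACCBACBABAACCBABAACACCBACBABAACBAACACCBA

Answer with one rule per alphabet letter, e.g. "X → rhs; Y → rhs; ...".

A->BA, B->C, C->AC

  step 3 ⇒ step 4: CBABAACBAACCBABAACACCBA ⇒ AC·C·BA·C·BA·BA·AC·C·BA·BA·AC·AC·C·BA·C·BA·BA·AC·BA·AC·AC·C·BA
    A ↦ BA
    B ↦ C
    C ↦ AC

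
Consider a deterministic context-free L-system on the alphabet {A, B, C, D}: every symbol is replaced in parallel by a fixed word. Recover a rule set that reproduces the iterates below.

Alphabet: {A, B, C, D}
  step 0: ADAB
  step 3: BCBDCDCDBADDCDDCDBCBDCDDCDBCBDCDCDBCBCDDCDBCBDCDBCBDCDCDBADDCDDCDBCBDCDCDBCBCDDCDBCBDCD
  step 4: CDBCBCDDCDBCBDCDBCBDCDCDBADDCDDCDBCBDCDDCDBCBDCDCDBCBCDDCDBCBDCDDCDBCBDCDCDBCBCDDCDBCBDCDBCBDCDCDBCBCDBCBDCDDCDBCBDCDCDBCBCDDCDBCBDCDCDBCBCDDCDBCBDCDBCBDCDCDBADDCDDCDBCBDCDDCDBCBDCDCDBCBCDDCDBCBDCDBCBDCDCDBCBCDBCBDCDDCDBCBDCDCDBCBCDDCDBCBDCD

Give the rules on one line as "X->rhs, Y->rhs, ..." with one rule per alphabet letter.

A->BAD, B->CD, C->BCB, D->DCD

  step 3 ⇒ step 4: BCBDCDCDBADDCDDCDBCBDCDDCDBCBDCDCDBCBCDDCDBCBDCDBCBDCDCDBADDCDDCDBCBDCDCDBCBCDDCDBCBDCD ⇒ CD·BCB·CD·DCD·BCB·DCD·BCB·DCD·CD·BAD·DCD·DCD·BCB·DCD·DCD·BCB·DCD·CD·BCB·CD·DCD·BCB·DCD·DCD·BCB·DCD·CD·BCB·CD·DCD·BCB·DCD·BCB·DCD·CD·BCB·CD·BCB·DCD·DCD·BCB·DCD·CD·BCB·CD·DCD·BCB·DCD·CD·BCB·CD·DCD·BCB·DCD·BCB·DCD·CD·BAD·DCD·DCD·BCB·DCD·DCD·BCB·DCD·CD·BCB·CD·DCD·BCB·DCD·BCB·DCD·CD·BCB·CD·BCB·DCD·DCD·BCB·DCD·CD·BCB·CD·DCD·BCB·DCD
    A ↦ BAD
    B ↦ CD
    C ↦ BCB
    D ↦ DCD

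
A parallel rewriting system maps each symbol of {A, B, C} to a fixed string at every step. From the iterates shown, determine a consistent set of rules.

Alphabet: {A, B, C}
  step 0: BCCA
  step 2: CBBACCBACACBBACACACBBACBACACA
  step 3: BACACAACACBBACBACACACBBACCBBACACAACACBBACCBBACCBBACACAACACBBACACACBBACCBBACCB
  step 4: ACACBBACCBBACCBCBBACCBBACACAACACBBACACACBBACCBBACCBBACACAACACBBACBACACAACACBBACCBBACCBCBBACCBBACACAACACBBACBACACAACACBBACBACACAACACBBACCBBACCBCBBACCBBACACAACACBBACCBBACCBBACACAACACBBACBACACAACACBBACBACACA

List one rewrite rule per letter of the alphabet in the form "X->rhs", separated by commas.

A->CB, B->ACA, C->BAC

  step 3 ⇒ step 4: BACACAACACBBACBACACACBBACCBBACACAACACBBACCBBACCBBACACAACACBBACACACBBACCBBACCB ⇒ ACA·CB·BAC·CB·BAC·CB·CB·BAC·CB·BAC·ACA·ACA·CB·BAC·ACA·CB·BAC·CB·BAC·CB·BAC·ACA·ACA·CB·BAC·BAC·ACA·ACA·CB·BAC·CB·BAC·CB·CB·BAC·CB·BAC·ACA·ACA·CB·BAC·BAC·ACA·ACA·CB·BAC·BAC·ACA·ACA·CB·BAC·CB·BAC·CB·CB·BAC·CB·BAC·ACA·ACA·CB·BAC·CB·BAC·CB·BAC·ACA·ACA·CB·BAC·BAC·ACA·ACA·CB·BAC·BAC·ACA
    A ↦ CB
    B ↦ ACA
    C ↦ BAC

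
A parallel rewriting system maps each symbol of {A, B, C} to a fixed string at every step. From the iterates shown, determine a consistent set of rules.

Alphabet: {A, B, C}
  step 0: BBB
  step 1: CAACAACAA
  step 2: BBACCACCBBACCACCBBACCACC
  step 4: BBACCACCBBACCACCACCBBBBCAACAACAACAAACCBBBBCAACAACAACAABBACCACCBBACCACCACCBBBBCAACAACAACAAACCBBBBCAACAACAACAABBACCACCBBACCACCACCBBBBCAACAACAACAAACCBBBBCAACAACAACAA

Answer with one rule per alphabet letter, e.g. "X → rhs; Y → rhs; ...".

A->ACC, B->CAA, C->BB

  step 1 ⇒ step 2: CAACAACAA ⇒ BB·ACC·ACC·BB·ACC·ACC·BB·ACC·ACC
    A ↦ ACC
    C ↦ BB
  step 0 ⇒ step 1: BBB ⇒ CAA·CAA·CAA
    B ↦ CAA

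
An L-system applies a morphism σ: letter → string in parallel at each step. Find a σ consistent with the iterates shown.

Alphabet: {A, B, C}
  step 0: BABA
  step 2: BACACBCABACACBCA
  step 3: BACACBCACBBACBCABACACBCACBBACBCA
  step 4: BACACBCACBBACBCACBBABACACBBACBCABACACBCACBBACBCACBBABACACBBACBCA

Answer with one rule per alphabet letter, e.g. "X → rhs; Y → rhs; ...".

  step 3 ⇒ step 4: BACACBCACBBACBCABACACBCACBBACBCA ⇒ BA·CA·CB·CA·CB·BA·CB·CA·CB·BA·BA·CA·CB·BA·CB·CA·BA·CA·CB·CA·CB·BA·CB·CA·CB·BA·BA·CA·CB·BA·CB·CA
    A ↦ CA
    B ↦ BA
    C ↦ CB

A->CA, B->BA, C->CB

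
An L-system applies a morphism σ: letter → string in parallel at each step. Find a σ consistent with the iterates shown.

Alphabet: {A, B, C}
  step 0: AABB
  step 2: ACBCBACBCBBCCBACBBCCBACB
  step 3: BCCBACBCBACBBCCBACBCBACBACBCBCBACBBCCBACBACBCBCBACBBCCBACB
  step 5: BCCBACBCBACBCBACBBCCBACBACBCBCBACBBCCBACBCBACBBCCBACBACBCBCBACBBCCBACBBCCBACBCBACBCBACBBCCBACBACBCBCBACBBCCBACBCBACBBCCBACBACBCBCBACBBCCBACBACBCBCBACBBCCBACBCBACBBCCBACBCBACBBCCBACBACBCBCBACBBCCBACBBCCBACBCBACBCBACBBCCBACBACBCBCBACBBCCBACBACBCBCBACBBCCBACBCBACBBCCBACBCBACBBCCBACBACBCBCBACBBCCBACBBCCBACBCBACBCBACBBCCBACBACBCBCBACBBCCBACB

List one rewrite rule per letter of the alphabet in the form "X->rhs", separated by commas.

A->BC, B->ACB, C->CB

  step 2 ⇒ step 3: ACBCBACBCBBCCBACBBCCBACB ⇒ BC·CB·ACB·CB·ACB·BC·CB·ACB·CB·ACB·ACB·CB·CB·ACB·BC·CB·ACB·ACB·CB·CB·ACB·BC·CB·ACB
    A ↦ BC
    B ↦ ACB
    C ↦ CB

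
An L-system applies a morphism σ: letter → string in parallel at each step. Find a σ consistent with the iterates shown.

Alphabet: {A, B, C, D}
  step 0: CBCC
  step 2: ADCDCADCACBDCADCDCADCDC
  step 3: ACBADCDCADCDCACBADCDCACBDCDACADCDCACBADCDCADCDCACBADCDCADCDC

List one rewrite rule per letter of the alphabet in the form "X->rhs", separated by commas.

  step 2 ⇒ step 3: ADCDCADCACBDCADCDCADCDC ⇒ ACB·ADC·DC·ADC·DC·ACB·ADC·DC·ACB·DC·DAC·ADC·DC·ACB·ADC·DC·ADC·DC·ACB·ADC·DC·ADC·DC
    A ↦ ACB
    B ↦ DAC
    C ↦ DC
    D ↦ ADC

A->ACB, B->DAC, C->DC, D->ADC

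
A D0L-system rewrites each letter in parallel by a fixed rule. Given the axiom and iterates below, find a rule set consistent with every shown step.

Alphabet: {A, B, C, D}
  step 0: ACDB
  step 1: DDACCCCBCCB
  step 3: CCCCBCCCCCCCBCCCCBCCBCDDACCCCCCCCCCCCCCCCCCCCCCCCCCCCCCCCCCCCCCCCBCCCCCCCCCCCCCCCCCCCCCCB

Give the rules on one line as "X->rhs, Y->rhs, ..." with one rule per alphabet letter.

A->DDA, B->CB, C->CCC, D->CBC

  step 0 ⇒ step 1: ACDB ⇒ DDA·CCC·CBC·CB
    A ↦ DDA
    B ↦ CB
    C ↦ CCC
    D ↦ CBC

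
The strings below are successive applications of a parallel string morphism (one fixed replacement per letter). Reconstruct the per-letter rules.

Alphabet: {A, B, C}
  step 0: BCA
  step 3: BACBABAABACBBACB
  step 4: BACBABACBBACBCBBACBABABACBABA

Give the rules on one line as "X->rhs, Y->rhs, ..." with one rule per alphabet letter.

A->CB, B->BA, C->A

  step 3 ⇒ step 4: BACBABAABACBBACB ⇒ BA·CB·A·BA·CB·BA·CB·CB·BA·CB·A·BA·BA·CB·A·BA
    A ↦ CB
    B ↦ BA
    C ↦ A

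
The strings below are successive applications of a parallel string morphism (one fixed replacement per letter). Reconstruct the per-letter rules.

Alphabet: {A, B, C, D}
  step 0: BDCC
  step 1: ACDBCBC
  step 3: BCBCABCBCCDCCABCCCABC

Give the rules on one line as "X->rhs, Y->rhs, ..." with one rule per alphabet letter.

A->CC, B->A, C->BC, D->CD

  step 0 ⇒ step 1: BDCC ⇒ A·CD·BC·BC
    B ↦ A
    C ↦ BC
    D ↦ CD
    A ↦ CC  (constrained at step 1)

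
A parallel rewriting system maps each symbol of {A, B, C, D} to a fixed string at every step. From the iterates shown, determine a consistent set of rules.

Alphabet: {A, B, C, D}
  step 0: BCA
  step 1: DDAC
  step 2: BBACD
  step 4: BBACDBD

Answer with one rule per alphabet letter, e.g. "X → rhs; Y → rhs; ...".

A->AC, B->D, C->D, D->B

  step 1 ⇒ step 2: DDAC ⇒ B·B·AC·D
    A ↦ AC
    C ↦ D
    D ↦ B
  step 0 ⇒ step 1: BCA ⇒ D·D·AC
    B ↦ D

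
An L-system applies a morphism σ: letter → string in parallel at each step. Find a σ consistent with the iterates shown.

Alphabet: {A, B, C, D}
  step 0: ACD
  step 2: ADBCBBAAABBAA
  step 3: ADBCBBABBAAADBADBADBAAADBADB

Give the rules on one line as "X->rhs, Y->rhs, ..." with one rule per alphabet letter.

A->ADB, B->A, C->BB, D->CBB

  step 2 ⇒ step 3: ADBCBBAAABBAA ⇒ ADB·CBB·A·BB·A·A·ADB·ADB·ADB·A·A·ADB·ADB
    A ↦ ADB
    B ↦ A
    C ↦ BB
    D ↦ CBB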